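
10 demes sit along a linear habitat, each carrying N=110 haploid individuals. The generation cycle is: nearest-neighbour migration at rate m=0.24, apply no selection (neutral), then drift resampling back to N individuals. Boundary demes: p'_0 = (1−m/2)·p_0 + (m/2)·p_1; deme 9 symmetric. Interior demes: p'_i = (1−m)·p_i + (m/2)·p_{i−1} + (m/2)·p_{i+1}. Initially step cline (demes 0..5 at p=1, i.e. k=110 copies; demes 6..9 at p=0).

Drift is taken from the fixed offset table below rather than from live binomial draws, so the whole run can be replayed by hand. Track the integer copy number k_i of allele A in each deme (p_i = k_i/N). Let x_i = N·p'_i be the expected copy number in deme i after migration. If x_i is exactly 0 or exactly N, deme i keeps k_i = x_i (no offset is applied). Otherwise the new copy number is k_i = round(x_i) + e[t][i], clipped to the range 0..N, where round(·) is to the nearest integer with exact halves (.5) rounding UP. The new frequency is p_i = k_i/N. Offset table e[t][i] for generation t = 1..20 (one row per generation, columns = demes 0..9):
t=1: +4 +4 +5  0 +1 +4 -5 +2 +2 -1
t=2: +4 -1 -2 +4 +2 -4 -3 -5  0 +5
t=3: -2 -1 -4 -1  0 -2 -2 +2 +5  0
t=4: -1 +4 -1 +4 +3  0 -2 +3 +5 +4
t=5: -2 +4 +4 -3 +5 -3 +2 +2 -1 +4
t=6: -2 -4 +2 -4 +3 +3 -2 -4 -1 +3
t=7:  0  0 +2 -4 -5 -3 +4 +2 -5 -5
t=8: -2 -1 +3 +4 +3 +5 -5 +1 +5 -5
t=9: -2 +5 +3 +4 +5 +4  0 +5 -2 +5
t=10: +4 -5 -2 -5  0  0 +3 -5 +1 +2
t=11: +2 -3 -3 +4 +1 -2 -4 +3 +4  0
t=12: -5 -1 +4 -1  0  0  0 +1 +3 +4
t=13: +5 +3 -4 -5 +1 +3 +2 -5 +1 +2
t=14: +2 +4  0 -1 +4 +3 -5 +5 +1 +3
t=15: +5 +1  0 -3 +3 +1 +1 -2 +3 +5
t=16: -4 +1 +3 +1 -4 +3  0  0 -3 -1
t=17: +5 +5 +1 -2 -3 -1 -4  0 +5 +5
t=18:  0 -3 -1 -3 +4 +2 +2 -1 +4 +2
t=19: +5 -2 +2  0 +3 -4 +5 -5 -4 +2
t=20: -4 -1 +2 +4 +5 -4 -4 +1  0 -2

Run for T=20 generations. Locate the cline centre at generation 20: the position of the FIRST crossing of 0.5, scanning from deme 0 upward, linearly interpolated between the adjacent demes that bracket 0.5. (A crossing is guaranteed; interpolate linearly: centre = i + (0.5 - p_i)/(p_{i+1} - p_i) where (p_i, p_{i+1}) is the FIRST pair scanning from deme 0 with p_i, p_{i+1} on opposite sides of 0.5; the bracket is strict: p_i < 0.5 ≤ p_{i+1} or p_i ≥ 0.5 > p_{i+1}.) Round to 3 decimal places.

5.588

t=0: k=[110 110 110 110 110 110 0 0 0 0]
t=1: x=[110.0000 110.0000 110.0000 110.0000 110.0000 96.8000 13.2000 0.0000 0.0000 0.0000] k=[110 110 110 110 110 101 8 0 0 0]
t=2: x=[110.0000 110.0000 110.0000 110.0000 108.9200 90.9200 18.2000 0.9600 0.0000 0.0000] k=[110 110 110 110 110 87 15 0 0 0]
t=3: x=[110.0000 110.0000 110.0000 110.0000 107.2400 81.1200 21.8400 1.8000 0.0000 0.0000] k=[110 110 110 110 107 79 20 4 0 0]
t=4: x=[110.0000 110.0000 110.0000 109.6400 104.0000 75.2800 25.1600 5.4400 0.4800 0.0000] k=[110 110 110 110 107 75 23 8 5 0]
t=5: x=[110.0000 110.0000 110.0000 109.6400 103.5200 72.6000 27.4400 9.4400 4.7600 0.6000] k=[110 110 110 107 109 70 29 11 4 5]
t=6: x=[110.0000 110.0000 109.6400 107.6000 104.0800 69.7600 31.7600 12.3200 4.9600 4.8800] k=[110 110 110 104 107 73 30 8 4 8]
t=7: x=[110.0000 110.0000 109.2800 105.0800 102.5600 71.9200 32.5200 10.1600 4.9600 7.5200] k=[110 110 110 101 98 69 37 12 0 3]
t=8: x=[110.0000 110.0000 108.9200 101.7200 94.8800 68.6400 37.8400 13.5600 1.8000 2.6400] k=[110 110 110 106 98 74 33 15 7 0]
t=9: x=[110.0000 110.0000 109.5200 105.5200 96.0800 71.9600 35.7600 16.2000 7.1200 0.8400] k=[110 110 110 110 101 76 36 21 5 6]
t=10: x=[110.0000 110.0000 110.0000 108.9200 99.0800 74.2000 39.0000 20.8800 7.0400 5.8800] k=[110 110 110 104 99 74 42 16 8 8]
t=11: x=[110.0000 110.0000 109.2800 104.1200 96.6000 73.1600 42.7200 18.1600 8.9600 8.0000] k=[110 110 106 108 98 71 39 21 13 8]
t=12: x=[110.0000 109.5200 106.7200 106.5600 95.9600 70.4000 40.6800 22.2000 13.3600 8.6000] k=[110 109 110 106 96 70 41 23 16 13]
t=13: x=[109.8800 109.2400 109.4000 105.2800 94.0800 69.6400 42.3200 24.3200 16.4800 13.3600] k=[110 110 105 100 95 73 44 19 17 15]
t=14: x=[110.0000 109.4000 105.0000 100.0000 92.9600 72.1600 44.4800 21.7600 17.0000 15.2400] k=[110 110 105 99 97 75 39 27 18 18]
t=15: x=[110.0000 109.4000 104.8800 99.4800 94.6000 73.3200 41.8800 27.3600 19.0800 18.0000] k=[110 110 105 96 98 74 43 25 22 23]
t=16: x=[110.0000 109.4000 104.5200 97.3200 94.8800 73.1600 44.5600 26.8000 22.4800 22.8800] k=[110 110 108 98 91 76 45 27 19 22]
t=17: x=[110.0000 109.7600 107.0400 98.3600 90.0400 74.0800 46.5600 28.2000 20.3200 21.6400] k=[110 110 108 96 87 73 43 28 25 27]
t=18: x=[110.0000 109.7600 106.8000 96.3600 86.4000 71.0800 44.8000 29.4400 25.6000 26.7600] k=[110 107 106 93 90 73 47 28 30 29]
t=19: x=[109.6400 107.2400 104.5600 94.2000 88.3200 71.9200 47.8400 30.5200 29.6400 29.1200] k=[110 105 107 94 91 68 53 26 26 31]
t=20: x=[109.4000 105.8400 105.2000 95.2000 88.6000 68.9600 51.5600 29.2400 26.6000 30.4000] k=[105 105 107 99 94 65 48 30 27 28]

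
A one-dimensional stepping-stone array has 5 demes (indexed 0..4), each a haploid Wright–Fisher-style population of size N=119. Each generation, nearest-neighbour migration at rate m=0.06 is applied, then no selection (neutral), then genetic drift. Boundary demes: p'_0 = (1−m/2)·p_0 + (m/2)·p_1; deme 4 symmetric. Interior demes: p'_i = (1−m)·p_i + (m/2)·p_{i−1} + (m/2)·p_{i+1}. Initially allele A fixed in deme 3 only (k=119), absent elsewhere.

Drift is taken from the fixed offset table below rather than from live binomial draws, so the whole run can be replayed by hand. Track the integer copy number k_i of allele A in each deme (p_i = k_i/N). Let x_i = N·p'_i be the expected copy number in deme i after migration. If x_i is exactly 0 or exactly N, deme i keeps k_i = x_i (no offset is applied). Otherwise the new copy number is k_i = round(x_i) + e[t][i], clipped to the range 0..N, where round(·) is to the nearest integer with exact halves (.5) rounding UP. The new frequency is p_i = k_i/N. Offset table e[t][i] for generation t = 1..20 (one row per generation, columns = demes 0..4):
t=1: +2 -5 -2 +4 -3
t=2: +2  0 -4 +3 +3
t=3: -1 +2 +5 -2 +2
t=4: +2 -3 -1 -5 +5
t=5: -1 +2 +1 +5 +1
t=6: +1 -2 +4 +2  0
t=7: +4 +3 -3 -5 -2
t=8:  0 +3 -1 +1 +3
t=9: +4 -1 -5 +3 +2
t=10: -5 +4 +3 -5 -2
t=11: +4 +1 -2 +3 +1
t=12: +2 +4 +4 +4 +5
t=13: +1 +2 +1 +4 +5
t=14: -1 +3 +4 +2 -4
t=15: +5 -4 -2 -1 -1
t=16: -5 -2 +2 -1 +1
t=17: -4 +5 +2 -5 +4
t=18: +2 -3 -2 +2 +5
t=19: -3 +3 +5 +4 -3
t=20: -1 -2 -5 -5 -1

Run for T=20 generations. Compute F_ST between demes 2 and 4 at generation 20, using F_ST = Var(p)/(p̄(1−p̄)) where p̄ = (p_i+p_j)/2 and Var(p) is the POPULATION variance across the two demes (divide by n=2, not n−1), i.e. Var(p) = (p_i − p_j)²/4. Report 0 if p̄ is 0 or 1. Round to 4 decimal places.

t=0: k=[0 0 0 119 0]
t=1: x=[0.0000 0.0000 3.5700 111.8600 3.5700] k=[0 0 2 116 1]
t=2: x=[0.0000 0.0600 5.3600 109.1300 4.4500] k=[0 0 1 112 7]
t=3: x=[0.0000 0.0300 4.3000 105.5200 10.1500] k=[0 2 9 104 12]
t=4: x=[0.0600 2.1500 11.6400 98.3900 14.7600] k=[2 0 11 93 20]
t=5: x=[1.9400 0.3900 13.1300 88.3500 22.1900] k=[1 2 14 93 23]
t=6: x=[1.0300 2.3300 16.0100 88.5300 25.1000] k=[2 0 20 91 25]
t=7: x=[1.9400 0.6600 21.5300 86.8900 26.9800] k=[6 4 19 82 25]
t=8: x=[5.9400 4.5100 20.4400 78.4000 26.7100] k=[6 8 19 79 30]
t=9: x=[6.0600 8.2700 20.4700 75.7300 31.4700] k=[10 7 15 79 33]
t=10: x=[9.9100 7.3300 16.6800 75.7000 34.3800] k=[5 11 20 71 32]
t=11: x=[5.1800 11.0900 21.2600 68.3000 33.1700] k=[9 12 19 71 34]
t=12: x=[9.0900 12.1200 20.3500 68.3300 35.1100] k=[11 16 24 72 40]
t=13: x=[11.1500 16.0900 25.2000 69.6000 40.9600] k=[12 18 26 74 46]
t=14: x=[12.1800 18.0600 27.2000 71.7200 46.8400] k=[11 21 31 74 43]
t=15: x=[11.3000 21.0000 31.9900 71.7800 43.9300] k=[16 17 30 71 43]
t=16: x=[16.0300 17.3600 30.8400 68.9300 43.8400] k=[11 15 33 68 45]
t=17: x=[11.1200 15.4200 33.5100 66.2600 45.6900] k=[7 20 36 61 50]
t=18: x=[7.3900 20.0900 36.2700 59.9200 50.3300] k=[9 17 34 62 55]
t=19: x=[9.2400 17.2700 34.3300 60.9500 55.2100] k=[6 20 39 65 52]
t=20: x=[6.4200 20.1500 39.2100 63.8300 52.3900] k=[5 18 34 59 51]

0.0222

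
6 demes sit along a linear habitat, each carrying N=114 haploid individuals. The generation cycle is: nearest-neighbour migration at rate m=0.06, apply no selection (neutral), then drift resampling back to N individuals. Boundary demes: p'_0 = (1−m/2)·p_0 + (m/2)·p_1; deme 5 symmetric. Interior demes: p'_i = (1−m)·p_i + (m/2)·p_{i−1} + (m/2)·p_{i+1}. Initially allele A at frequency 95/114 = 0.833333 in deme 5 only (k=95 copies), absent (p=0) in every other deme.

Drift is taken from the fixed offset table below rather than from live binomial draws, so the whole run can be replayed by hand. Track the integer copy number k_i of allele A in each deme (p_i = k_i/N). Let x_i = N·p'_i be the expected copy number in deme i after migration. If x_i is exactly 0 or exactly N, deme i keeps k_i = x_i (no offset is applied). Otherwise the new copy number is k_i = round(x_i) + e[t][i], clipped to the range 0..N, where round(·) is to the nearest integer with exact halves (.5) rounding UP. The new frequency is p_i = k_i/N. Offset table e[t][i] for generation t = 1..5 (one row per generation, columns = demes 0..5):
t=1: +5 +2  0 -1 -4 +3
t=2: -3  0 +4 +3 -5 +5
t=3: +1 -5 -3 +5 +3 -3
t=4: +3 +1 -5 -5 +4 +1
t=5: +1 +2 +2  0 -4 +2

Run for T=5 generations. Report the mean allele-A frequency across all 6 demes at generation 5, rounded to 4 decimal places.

0.1447

t=0: k=[0 0 0 0 0 95]
t=1: x=[0.0000 0.0000 0.0000 0.0000 2.8500 92.1500] k=[0 0 0 0 0 95]
t=2: x=[0.0000 0.0000 0.0000 0.0000 2.8500 92.1500] k=[0 0 0 0 0 97]
t=3: x=[0.0000 0.0000 0.0000 0.0000 2.9100 94.0900] k=[0 0 0 0 6 91]
t=4: x=[0.0000 0.0000 0.0000 0.1800 8.3700 88.4500] k=[0 0 0 0 12 89]
t=5: x=[0.0000 0.0000 0.0000 0.3600 13.9500 86.6900] k=[0 0 0 0 10 89]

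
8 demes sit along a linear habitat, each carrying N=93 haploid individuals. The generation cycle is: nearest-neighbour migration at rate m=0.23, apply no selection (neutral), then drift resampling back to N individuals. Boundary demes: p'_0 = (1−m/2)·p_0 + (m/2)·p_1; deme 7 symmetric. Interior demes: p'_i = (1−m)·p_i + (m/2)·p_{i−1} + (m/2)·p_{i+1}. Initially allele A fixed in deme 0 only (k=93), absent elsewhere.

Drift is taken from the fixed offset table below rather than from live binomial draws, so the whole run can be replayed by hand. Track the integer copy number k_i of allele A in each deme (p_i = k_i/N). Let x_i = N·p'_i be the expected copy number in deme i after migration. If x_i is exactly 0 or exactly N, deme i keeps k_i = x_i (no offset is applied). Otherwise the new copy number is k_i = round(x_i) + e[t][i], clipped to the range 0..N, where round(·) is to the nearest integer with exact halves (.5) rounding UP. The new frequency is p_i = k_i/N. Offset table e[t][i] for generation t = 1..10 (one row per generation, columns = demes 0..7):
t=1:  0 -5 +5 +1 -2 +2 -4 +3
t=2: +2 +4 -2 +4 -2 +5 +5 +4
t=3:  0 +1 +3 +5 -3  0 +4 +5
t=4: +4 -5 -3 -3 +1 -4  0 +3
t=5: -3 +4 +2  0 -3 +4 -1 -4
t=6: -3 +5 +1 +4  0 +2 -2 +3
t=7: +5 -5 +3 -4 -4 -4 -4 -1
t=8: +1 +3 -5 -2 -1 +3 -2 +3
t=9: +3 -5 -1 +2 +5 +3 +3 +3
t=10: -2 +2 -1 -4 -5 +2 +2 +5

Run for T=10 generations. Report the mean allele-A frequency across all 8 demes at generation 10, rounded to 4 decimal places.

t=0: k=[93 0 0 0 0 0 0 0]
t=1: x=[82.3050 10.6950 0.0000 0.0000 0.0000 0.0000 0.0000 0.0000] k=[82 6 0 0 0 0 0 0]
t=2: x=[73.2600 14.0500 0.6900 0.0000 0.0000 0.0000 0.0000 0.0000] k=[75 18 0 0 0 0 0 0]
t=3: x=[68.4450 22.4850 2.0700 0.0000 0.0000 0.0000 0.0000 0.0000] k=[68 23 5 0 0 0 0 0]
t=4: x=[62.8250 26.1050 6.4950 0.5750 0.0000 0.0000 0.0000 0.0000] k=[67 21 3 0 0 0 0 0]
t=5: x=[61.7100 24.2200 4.7250 0.3450 0.0000 0.0000 0.0000 0.0000] k=[59 28 7 0 0 0 0 0]
t=6: x=[55.4350 29.1500 8.6100 0.8050 0.0000 0.0000 0.0000 0.0000] k=[52 34 10 5 0 0 0 0]
t=7: x=[49.9300 33.3100 12.1850 5.0000 0.5750 0.0000 0.0000 0.0000] k=[55 28 15 1 0 0 0 0]
t=8: x=[51.8950 29.6100 14.8850 2.4950 0.1150 0.0000 0.0000 0.0000] k=[53 33 10 0 0 0 0 0]
t=9: x=[50.7000 32.6550 11.4950 1.1500 0.0000 0.0000 0.0000 0.0000] k=[54 28 10 3 0 0 0 0]
t=10: x=[51.0100 28.9200 11.2650 3.4600 0.3450 0.0000 0.0000 0.0000] k=[49 31 10 0 0 0 0 0]

0.1210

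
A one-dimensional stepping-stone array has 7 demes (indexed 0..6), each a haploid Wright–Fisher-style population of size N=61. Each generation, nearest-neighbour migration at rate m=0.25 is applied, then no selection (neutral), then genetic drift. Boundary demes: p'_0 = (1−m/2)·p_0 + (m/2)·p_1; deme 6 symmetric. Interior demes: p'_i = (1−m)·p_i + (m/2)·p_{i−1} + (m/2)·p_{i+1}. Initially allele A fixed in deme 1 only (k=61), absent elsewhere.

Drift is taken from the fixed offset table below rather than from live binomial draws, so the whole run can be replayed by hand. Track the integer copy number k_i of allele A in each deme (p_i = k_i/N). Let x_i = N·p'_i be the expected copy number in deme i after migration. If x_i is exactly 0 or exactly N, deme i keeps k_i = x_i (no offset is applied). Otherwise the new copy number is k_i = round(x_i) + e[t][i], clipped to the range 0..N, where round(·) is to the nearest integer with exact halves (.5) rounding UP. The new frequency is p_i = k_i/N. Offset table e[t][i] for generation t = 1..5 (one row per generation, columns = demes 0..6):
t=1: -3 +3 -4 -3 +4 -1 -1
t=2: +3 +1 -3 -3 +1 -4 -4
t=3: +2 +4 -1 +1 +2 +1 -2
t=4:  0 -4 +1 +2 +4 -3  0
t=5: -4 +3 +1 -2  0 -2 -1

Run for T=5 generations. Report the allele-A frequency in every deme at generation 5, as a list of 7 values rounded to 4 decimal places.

[0.2951, 0.4426, 0.2295, 0.0656, 0.0656, 0.0000, 0.0000]

t=0: k=[0 61 0 0 0 0 0]
t=1: x=[7.6250 45.7500 7.6250 0.0000 0.0000 0.0000 0.0000] k=[5 49 4 0 0 0 0]
t=2: x=[10.5000 37.8750 9.1250 0.5000 0.0000 0.0000 0.0000] k=[14 39 6 0 0 0 0]
t=3: x=[17.1250 31.7500 9.3750 0.7500 0.0000 0.0000 0.0000] k=[19 36 8 2 0 0 0]
t=4: x=[21.1250 30.3750 10.7500 2.5000 0.2500 0.0000 0.0000] k=[21 26 12 5 4 0 0]
t=5: x=[21.6250 23.6250 12.8750 5.7500 3.6250 0.5000 0.0000] k=[18 27 14 4 4 0 0]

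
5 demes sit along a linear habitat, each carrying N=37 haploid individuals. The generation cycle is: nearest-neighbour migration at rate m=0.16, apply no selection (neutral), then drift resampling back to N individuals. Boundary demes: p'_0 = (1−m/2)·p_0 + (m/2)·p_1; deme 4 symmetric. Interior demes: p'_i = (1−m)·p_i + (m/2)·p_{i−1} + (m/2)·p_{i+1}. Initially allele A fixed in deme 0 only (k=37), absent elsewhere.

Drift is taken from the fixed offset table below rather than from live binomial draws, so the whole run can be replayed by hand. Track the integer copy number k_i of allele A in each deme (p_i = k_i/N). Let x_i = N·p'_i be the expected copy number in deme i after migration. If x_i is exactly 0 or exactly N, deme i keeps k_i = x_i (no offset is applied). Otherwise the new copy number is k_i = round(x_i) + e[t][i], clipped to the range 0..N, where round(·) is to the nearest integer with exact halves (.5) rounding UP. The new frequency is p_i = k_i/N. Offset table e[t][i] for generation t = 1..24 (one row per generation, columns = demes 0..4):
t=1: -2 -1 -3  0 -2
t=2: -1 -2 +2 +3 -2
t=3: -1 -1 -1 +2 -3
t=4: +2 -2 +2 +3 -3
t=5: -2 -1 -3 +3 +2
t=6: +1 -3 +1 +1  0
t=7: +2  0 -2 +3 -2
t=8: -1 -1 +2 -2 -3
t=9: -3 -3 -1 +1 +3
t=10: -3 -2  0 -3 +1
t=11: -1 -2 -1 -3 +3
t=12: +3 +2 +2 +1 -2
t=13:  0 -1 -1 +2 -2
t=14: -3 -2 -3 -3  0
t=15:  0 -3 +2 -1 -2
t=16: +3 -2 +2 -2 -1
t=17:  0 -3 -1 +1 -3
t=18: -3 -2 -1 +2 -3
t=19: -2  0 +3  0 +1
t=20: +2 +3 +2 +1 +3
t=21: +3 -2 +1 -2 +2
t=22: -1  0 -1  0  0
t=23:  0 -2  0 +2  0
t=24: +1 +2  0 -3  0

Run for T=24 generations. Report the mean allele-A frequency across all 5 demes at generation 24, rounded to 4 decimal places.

t=0: k=[37 0 0 0 0]
t=1: x=[34.0400 2.9600 0.0000 0.0000 0.0000] k=[32 2 0 0 0]
t=2: x=[29.6000 4.2400 0.1600 0.0000 0.0000] k=[29 2 2 0 0]
t=3: x=[26.8400 4.1600 1.8400 0.1600 0.0000] k=[26 3 1 2 0]
t=4: x=[24.1600 4.6800 1.2400 1.7600 0.1600] k=[26 3 3 5 0]
t=5: x=[24.1600 4.8400 3.1600 4.4400 0.4000] k=[22 4 0 7 2]
t=6: x=[20.5600 5.1200 0.8800 6.0400 2.4000] k=[22 2 2 7 2]
t=7: x=[20.4000 3.6000 2.4000 6.2000 2.4000] k=[22 4 0 9 0]
t=8: x=[20.5600 5.1200 1.0400 7.5600 0.7200] k=[20 4 3 6 0]
t=9: x=[18.7200 5.2000 3.3200 5.2800 0.4800] k=[16 2 2 6 3]
t=10: x=[14.8800 3.1200 2.3200 5.4400 3.2400] k=[12 1 2 2 4]
t=11: x=[11.1200 1.9600 1.9200 2.1600 3.8400] k=[10 0 1 0 7]
t=12: x=[9.2000 0.8800 0.8400 0.6400 6.4400] k=[12 3 3 2 4]
t=13: x=[11.2800 3.7200 2.9200 2.2400 3.8400] k=[11 3 2 4 2]
t=14: x=[10.3600 3.5600 2.2400 3.6800 2.1600] k=[7 2 0 1 2]
t=15: x=[6.6000 2.2400 0.2400 1.0000 1.9200] k=[7 0 2 0 0]
t=16: x=[6.4400 0.7200 1.6800 0.1600 0.0000] k=[9 0 4 0 0]
t=17: x=[8.2800 1.0400 3.3600 0.3200 0.0000] k=[8 0 2 1 0]
t=18: x=[7.3600 0.8000 1.7600 1.0000 0.0800] k=[4 0 1 3 0]
t=19: x=[3.6800 0.4000 1.0800 2.6000 0.2400] k=[2 0 4 3 1]
t=20: x=[1.8400 0.4800 3.6000 2.9200 1.1600] k=[4 3 6 4 4]
t=21: x=[3.9200 3.3200 5.6000 4.1600 4.0000] k=[7 1 7 2 6]
t=22: x=[6.5200 1.9600 6.1200 2.7200 5.6800] k=[6 2 5 3 6]
t=23: x=[5.6800 2.5600 4.6000 3.4000 5.7600] k=[6 1 5 5 6]
t=24: x=[5.6000 1.7200 4.6800 5.0800 5.9200] k=[7 4 5 2 6]

0.1297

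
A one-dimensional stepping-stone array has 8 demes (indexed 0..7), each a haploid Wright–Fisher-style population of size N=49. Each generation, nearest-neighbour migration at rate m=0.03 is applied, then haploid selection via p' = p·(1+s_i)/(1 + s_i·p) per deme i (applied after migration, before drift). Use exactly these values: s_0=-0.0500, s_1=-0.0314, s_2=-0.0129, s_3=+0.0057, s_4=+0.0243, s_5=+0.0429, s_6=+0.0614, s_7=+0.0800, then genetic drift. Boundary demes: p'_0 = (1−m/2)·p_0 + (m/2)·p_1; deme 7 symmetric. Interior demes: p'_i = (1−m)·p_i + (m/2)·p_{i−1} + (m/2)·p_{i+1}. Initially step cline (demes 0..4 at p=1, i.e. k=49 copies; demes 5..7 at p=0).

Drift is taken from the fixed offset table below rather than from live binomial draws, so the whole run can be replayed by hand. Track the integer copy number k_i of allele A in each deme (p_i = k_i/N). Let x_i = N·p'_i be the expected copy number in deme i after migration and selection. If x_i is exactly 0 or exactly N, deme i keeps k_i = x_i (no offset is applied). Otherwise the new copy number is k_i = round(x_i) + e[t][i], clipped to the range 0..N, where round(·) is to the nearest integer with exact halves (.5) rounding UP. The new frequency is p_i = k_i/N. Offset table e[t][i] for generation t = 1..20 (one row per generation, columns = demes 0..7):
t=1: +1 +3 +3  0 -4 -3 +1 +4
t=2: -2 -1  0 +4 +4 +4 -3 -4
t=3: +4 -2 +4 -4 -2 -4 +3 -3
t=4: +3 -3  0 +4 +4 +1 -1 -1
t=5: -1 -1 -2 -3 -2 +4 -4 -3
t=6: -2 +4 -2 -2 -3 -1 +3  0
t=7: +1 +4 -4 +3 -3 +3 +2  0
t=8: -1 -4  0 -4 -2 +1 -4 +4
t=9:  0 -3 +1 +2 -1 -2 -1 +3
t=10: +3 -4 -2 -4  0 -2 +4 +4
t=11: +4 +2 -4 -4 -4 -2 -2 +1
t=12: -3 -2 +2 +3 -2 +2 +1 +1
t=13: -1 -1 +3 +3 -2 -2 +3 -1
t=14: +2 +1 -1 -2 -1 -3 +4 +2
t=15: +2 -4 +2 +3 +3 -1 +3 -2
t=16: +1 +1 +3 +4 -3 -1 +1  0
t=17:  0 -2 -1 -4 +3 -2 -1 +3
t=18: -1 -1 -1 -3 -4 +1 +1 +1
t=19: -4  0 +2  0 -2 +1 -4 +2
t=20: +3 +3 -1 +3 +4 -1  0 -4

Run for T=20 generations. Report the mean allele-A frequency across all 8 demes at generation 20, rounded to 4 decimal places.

0.6531

t=0: k=[49 49 49 49 49 0 0 0]
t=1: x=[49.0000 49.0000 49.0000 49.0000 48.2822 0.7660 0.0000 0.0000] k=[49 49 49 49 44 0 0 0]
t=2: x=[49.0000 49.0000 49.0000 48.9254 43.5327 0.6879 0.0000 0.0000] k=[49 49 49 49 48 5 0 0]
t=3: x=[49.0000 49.0000 49.0000 48.9851 47.4074 5.7808 0.0796 0.0000] k=[49 49 49 45 45 2 3 0]
t=4: x=[49.0000 49.0000 48.9392 45.0805 44.4550 2.7677 3.1091 0.0486] k=[49 49 49 49 48 4 2 0]
t=5: x=[49.0000 49.0000 49.0000 48.9851 47.3927 4.8091 2.1175 0.0324] k=[49 49 49 46 45 9 0 0]
t=6: x=[49.0000 49.0000 48.9544 46.0458 44.5726 9.7284 0.1433 0.0000] k=[49 49 47 44 42 9 3 0]
t=7: x=[49.0000 48.9690 46.9598 44.0404 41.6857 9.7284 3.2197 0.0486] k=[49 49 43 47 39 13 5 0]
t=8: x=[49.0000 48.9071 43.0828 46.8318 38.9235 13.6803 5.3211 0.0810] k=[49 45 43 43 37 15 1 4]
t=9: x=[48.9368 44.9120 42.9616 42.9402 36.9791 15.5626 1.3300 4.2440] k=[49 42 44 45 36 14 0 7]
t=10: x=[48.8895 41.9445 43.9262 44.8715 36.0352 14.5459 0.3342 7.3637] k=[49 38 42 41 36 13 4 11]
t=11: x=[48.8263 37.9544 41.8460 40.9782 35.9610 13.6192 4.4766 11.5610] k=[49 40 38 37 32 12 2 13]
t=12: x=[48.8579 39.8704 37.9040 36.9916 32.0422 12.5379 2.4500 13.5773] k=[46 38 40 40 30 15 3 15]
t=13: x=[45.7268 37.8781 39.8740 39.8922 30.2039 15.4864 3.5514 15.6275] k=[45 37 43 43 28 13 7 15]
t=14: x=[44.6823 36.9220 42.8404 42.8058 28.2876 13.5428 7.5842 15.6892] k=[47 38 42 41 27 11 12 18]
t=15: x=[46.7578 37.9239 41.8460 40.8437 27.2608 11.6233 12.6254 18.7933] k=[49 34 44 44 30 11 16 17]
t=16: x=[48.7632 34.0456 43.7899 43.8164 30.2039 11.7307 16.5874 17.8488] k=[49 35 47 48 27 11 18 18]
t=17: x=[48.7790 35.0742 46.8080 47.6773 27.3655 11.7153 18.5772 18.8850] k=[49 33 46 44 30 10 18 22]
t=18: x=[48.7474 33.0942 45.7357 43.8463 30.1890 10.7688 18.6229 22.8758] k=[48 32 45 41 26 12 20 24]
t=19: x=[47.6965 32.0834 44.6943 40.8736 26.3078 12.7216 20.6484 24.8826] k=[44 32 47 41 24 14 17 27]
t=20: x=[43.5775 32.0531 46.6562 40.8736 24.3991 14.6222 17.7743 27.7802] k=[47 35 46 44 28 14 18 24]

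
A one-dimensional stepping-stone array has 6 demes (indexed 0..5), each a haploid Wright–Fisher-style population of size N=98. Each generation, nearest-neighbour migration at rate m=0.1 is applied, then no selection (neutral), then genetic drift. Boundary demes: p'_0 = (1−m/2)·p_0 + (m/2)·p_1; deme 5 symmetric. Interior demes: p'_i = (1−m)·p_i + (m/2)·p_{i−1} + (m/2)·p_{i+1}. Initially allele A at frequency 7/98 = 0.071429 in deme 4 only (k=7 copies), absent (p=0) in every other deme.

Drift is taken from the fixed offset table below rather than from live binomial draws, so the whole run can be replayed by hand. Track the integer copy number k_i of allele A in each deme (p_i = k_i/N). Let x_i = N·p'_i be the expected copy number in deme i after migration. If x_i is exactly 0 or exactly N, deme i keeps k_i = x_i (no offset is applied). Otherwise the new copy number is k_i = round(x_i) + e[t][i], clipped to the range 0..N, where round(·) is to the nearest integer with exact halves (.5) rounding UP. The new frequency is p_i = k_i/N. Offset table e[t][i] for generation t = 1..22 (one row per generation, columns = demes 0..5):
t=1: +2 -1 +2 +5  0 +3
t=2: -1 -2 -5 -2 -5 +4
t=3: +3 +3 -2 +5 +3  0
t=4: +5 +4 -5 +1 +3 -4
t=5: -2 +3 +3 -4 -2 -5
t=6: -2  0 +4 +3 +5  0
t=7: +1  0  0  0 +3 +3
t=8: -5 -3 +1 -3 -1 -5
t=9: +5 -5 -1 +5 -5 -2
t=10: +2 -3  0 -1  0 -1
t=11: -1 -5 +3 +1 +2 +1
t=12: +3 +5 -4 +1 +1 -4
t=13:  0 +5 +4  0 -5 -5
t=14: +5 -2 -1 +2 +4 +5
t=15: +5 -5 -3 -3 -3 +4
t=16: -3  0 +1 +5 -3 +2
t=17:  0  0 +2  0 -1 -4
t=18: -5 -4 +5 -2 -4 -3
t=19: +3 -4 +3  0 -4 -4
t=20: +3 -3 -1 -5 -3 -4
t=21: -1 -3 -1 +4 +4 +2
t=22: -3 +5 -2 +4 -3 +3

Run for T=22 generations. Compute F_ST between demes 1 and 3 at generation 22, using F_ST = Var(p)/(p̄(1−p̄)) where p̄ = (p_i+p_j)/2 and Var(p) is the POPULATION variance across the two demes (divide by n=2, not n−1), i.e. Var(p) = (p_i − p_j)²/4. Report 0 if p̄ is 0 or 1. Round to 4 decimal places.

t=0: k=[0 0 0 0 7 0]
t=1: x=[0.0000 0.0000 0.0000 0.3500 6.3000 0.3500] k=[0 0 0 5 6 3]
t=2: x=[0.0000 0.0000 0.2500 4.8000 5.8000 3.1500] k=[0 0 0 3 1 7]
t=3: x=[0.0000 0.0000 0.1500 2.7500 1.4000 6.7000] k=[0 0 0 8 4 7]
t=4: x=[0.0000 0.0000 0.4000 7.4000 4.3500 6.8500] k=[0 0 0 8 7 3]
t=5: x=[0.0000 0.0000 0.4000 7.5500 6.8500 3.2000] k=[0 0 3 4 5 0]
t=6: x=[0.0000 0.1500 2.9000 4.0000 4.7000 0.2500] k=[0 0 7 7 10 0]
t=7: x=[0.0000 0.3500 6.6500 7.1500 9.3500 0.5000] k=[0 0 7 7 12 4]
t=8: x=[0.0000 0.3500 6.6500 7.2500 11.3500 4.4000] k=[0 0 8 4 10 0]
t=9: x=[0.0000 0.4000 7.4000 4.5000 9.2000 0.5000] k=[0 0 6 10 4 0]
t=10: x=[0.0000 0.3000 5.9000 9.5000 4.1000 0.2000] k=[0 0 6 9 4 0]
t=11: x=[0.0000 0.3000 5.8500 8.6000 4.0500 0.2000] k=[0 0 9 10 6 1]
t=12: x=[0.0000 0.4500 8.6000 9.7500 5.9500 1.2500] k=[0 5 5 11 7 0]
t=13: x=[0.2500 4.7500 5.3000 10.5000 6.8500 0.3500] k=[0 10 9 11 2 0]
t=14: x=[0.5000 9.4500 9.1500 10.4500 2.3500 0.1000] k=[6 7 8 12 6 5]
t=15: x=[6.0500 7.0000 8.1500 11.5000 6.2500 5.0500] k=[11 2 5 9 3 9]
t=16: x=[10.5500 2.6000 5.0500 8.5000 3.6000 8.7000] k=[8 3 6 14 1 11]
t=17: x=[7.7500 3.4000 6.2500 12.9500 2.1500 10.5000] k=[8 3 8 13 1 7]
t=18: x=[7.7500 3.5000 8.0000 12.1500 1.9000 6.7000] k=[3 0 13 10 0 4]
t=19: x=[2.8500 0.8000 12.2000 9.6500 0.7000 3.8000] k=[6 0 15 10 0 0]
t=20: x=[5.7000 1.0500 14.0000 9.7500 0.5000 0.0000] k=[9 0 13 5 0 0]
t=21: x=[8.5500 1.1000 11.9500 5.1500 0.2500 0.0000] k=[8 0 11 9 4 0]
t=22: x=[7.6000 0.9500 10.3500 8.8500 4.0500 0.2000] k=[5 6 8 13 1 3]

0.0146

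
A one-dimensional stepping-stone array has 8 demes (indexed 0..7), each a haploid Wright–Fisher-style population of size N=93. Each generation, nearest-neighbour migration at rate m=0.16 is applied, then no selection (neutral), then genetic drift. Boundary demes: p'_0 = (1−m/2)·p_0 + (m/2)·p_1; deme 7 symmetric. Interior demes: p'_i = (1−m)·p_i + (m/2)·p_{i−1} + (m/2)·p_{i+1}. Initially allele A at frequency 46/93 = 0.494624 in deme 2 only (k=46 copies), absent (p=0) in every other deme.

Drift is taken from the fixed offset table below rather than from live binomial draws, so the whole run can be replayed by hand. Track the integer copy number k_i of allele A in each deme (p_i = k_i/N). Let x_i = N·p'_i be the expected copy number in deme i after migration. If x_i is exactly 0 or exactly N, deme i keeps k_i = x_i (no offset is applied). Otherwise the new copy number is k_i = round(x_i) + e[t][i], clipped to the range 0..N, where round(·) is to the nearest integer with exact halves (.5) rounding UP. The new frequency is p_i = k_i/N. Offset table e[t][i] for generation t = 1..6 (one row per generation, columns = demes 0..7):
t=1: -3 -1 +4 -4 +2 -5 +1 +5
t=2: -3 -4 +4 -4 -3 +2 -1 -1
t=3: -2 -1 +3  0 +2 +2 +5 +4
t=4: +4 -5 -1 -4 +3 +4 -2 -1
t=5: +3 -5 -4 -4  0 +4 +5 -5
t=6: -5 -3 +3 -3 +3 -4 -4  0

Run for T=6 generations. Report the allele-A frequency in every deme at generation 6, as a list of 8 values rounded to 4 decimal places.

[0.0108, 0.0000, 0.2258, 0.0000, 0.0645, 0.0000, 0.0000, 0.0000]

t=0: k=[0 0 46 0 0 0 0 0]
t=1: x=[0.0000 3.6800 38.6400 3.6800 0.0000 0.0000 0.0000 0.0000] k=[0 3 43 0 0 0 0 0]
t=2: x=[0.2400 5.9600 36.3600 3.4400 0.0000 0.0000 0.0000 0.0000] k=[0 2 40 0 0 0 0 0]
t=3: x=[0.1600 4.8800 33.7600 3.2000 0.0000 0.0000 0.0000 0.0000] k=[0 4 37 3 0 0 0 0]
t=4: x=[0.3200 6.3200 31.6400 5.4800 0.2400 0.0000 0.0000 0.0000] k=[4 1 31 1 3 0 0 0]
t=5: x=[3.7600 3.6400 26.2000 3.5600 2.6000 0.2400 0.0000 0.0000] k=[7 0 22 0 3 4 0 0]
t=6: x=[6.4400 2.3200 18.4800 2.0000 2.8400 3.6000 0.3200 0.0000] k=[1 0 21 0 6 0 0 0]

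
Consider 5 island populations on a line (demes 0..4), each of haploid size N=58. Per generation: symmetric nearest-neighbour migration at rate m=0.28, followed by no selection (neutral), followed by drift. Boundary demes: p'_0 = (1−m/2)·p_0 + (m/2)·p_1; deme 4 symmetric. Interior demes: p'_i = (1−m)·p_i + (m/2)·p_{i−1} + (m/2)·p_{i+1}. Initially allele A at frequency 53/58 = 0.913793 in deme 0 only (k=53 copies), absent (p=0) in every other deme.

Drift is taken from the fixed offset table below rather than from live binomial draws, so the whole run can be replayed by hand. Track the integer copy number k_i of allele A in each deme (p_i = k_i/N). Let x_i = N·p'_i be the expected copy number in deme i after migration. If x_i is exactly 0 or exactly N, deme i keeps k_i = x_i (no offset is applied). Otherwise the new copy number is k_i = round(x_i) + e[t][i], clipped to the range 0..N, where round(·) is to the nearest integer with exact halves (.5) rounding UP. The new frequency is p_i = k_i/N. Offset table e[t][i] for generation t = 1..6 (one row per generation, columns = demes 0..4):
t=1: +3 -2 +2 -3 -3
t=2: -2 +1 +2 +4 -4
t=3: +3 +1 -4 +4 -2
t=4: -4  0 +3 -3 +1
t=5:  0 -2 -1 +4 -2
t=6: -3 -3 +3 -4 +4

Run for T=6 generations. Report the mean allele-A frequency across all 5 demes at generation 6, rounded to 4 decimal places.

t=0: k=[53 0 0 0 0]
t=1: x=[45.5800 7.4200 0.0000 0.0000 0.0000] k=[49 5 0 0 0]
t=2: x=[42.8400 10.4600 0.7000 0.0000 0.0000] k=[41 11 3 0 0]
t=3: x=[36.8000 14.0800 3.7000 0.4200 0.0000] k=[40 15 0 4 0]
t=4: x=[36.5000 16.4000 2.6600 2.8800 0.5600] k=[33 16 6 0 2]
t=5: x=[30.6200 16.9800 6.5600 1.1200 1.7200] k=[31 15 6 5 0]
t=6: x=[28.7600 15.9800 7.1200 4.4400 0.7000] k=[26 13 10 0 5]

0.1862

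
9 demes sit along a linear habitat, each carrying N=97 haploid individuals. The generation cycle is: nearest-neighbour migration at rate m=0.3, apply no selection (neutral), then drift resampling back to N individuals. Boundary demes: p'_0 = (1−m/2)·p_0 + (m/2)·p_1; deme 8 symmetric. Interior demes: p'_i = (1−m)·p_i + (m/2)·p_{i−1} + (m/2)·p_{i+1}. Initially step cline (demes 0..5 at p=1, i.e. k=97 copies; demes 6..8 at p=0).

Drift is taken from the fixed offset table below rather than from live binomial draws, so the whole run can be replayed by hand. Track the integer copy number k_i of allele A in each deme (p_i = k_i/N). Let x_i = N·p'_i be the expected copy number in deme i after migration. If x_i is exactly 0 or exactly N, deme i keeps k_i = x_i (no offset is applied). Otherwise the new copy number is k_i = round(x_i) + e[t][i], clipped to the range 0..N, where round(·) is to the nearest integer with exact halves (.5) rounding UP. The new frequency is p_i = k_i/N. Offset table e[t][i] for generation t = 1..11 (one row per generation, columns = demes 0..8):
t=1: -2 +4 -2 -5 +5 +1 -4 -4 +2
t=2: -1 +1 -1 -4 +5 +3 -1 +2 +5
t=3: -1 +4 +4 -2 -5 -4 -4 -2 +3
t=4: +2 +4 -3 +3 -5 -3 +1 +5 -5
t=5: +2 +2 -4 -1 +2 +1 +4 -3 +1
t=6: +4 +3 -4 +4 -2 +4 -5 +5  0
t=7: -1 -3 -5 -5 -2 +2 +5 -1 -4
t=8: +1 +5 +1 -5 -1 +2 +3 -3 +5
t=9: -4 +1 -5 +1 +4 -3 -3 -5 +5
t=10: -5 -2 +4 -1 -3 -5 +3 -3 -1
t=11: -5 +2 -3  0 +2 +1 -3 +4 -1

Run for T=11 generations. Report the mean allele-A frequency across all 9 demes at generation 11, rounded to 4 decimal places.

0.6346

t=0: k=[97 97 97 97 97 97 0 0 0]
t=1: x=[97.0000 97.0000 97.0000 97.0000 97.0000 82.4500 14.5500 0.0000 0.0000] k=[97 97 97 97 97 83 11 0 0]
t=2: x=[97.0000 97.0000 97.0000 97.0000 94.9000 74.3000 20.1500 1.6500 0.0000] k=[97 97 97 97 97 77 19 4 0]
t=3: x=[97.0000 97.0000 97.0000 97.0000 94.0000 71.3000 25.4500 5.6500 0.6000] k=[97 97 97 97 89 67 21 4 4]
t=4: x=[97.0000 97.0000 97.0000 95.8000 86.9000 63.4000 25.3500 6.5500 4.0000] k=[97 97 97 97 82 60 26 12 0]
t=5: x=[97.0000 97.0000 97.0000 94.7500 80.9500 58.2000 29.0000 12.3000 1.8000] k=[97 97 97 94 83 59 33 9 3]
t=6: x=[97.0000 97.0000 96.5500 92.8000 81.0500 58.7000 33.3000 11.7000 3.9000] k=[97 97 93 97 79 63 28 17 4]
t=7: x=[97.0000 96.4000 94.2000 93.7000 79.3000 60.1500 31.6000 16.7000 5.9500] k=[97 93 89 89 77 62 37 16 2]
t=8: x=[96.4000 93.0000 89.6000 87.2000 76.5500 60.5000 37.6000 17.0500 4.1000] k=[97 97 91 82 76 63 41 14 9]
t=9: x=[97.0000 96.1000 90.5500 82.4500 74.9500 61.6500 40.2500 17.3000 9.7500] k=[97 97 86 83 79 59 37 12 15]
t=10: x=[97.0000 95.3500 87.2000 82.8500 76.6000 58.7000 36.5500 16.2000 14.5500] k=[97 93 91 82 74 54 40 13 14]
t=11: x=[96.4000 93.3000 89.9500 82.1500 72.2000 54.9000 38.0500 17.2000 13.8500] k=[91 95 87 82 74 56 35 21 13]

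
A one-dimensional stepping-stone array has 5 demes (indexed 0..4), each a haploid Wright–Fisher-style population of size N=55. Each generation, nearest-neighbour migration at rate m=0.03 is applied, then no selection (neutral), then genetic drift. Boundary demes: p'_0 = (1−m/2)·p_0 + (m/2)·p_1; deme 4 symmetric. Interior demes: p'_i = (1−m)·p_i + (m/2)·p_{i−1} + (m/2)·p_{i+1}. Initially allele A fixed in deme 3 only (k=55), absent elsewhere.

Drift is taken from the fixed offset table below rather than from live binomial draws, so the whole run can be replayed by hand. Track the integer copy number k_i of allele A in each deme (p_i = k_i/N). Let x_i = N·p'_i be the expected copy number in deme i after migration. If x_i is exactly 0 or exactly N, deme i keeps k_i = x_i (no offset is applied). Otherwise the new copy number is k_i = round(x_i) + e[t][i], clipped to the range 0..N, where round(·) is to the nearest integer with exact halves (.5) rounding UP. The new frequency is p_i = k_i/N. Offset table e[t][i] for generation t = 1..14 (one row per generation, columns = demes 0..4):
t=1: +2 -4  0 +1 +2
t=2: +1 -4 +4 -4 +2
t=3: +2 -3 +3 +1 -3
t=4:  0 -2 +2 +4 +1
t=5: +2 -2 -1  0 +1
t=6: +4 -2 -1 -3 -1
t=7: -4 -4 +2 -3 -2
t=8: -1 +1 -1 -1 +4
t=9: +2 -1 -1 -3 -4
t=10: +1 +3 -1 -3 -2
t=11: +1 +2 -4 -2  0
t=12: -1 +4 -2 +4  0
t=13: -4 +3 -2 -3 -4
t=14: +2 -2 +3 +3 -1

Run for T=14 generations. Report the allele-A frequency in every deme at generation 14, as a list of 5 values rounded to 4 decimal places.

t=0: k=[0 0 0 55 0]
t=1: x=[0.0000 0.0000 0.8250 53.3500 0.8250] k=[0 0 1 54 3]
t=2: x=[0.0000 0.0150 1.7800 52.4400 3.7650] k=[0 0 6 48 6]
t=3: x=[0.0000 0.0900 6.5400 46.7400 6.6300] k=[0 0 10 48 4]
t=4: x=[0.0000 0.1500 10.4200 46.7700 4.6600] k=[0 0 12 51 6]
t=5: x=[0.0000 0.1800 12.4050 49.7400 6.6750] k=[0 0 11 50 8]
t=6: x=[0.0000 0.1650 11.4200 48.7850 8.6300] k=[0 0 10 46 8]
t=7: x=[0.0000 0.1500 10.3900 44.8900 8.5700] k=[0 0 12 42 7]
t=8: x=[0.0000 0.1800 12.2700 41.0250 7.5250] k=[0 1 11 40 12]
t=9: x=[0.0150 1.1350 11.2850 39.1450 12.4200] k=[2 0 10 36 8]
t=10: x=[1.9700 0.1800 10.2400 35.1900 8.4200] k=[3 3 9 32 6]
t=11: x=[3.0000 3.0900 9.2550 31.2650 6.3900] k=[4 5 5 29 6]
t=12: x=[4.0150 4.9850 5.3600 28.2950 6.3450] k=[3 9 3 32 6]
t=13: x=[3.0900 8.8200 3.5250 31.1750 6.3900] k=[0 12 2 28 2]
t=14: x=[0.1800 11.6700 2.5400 27.2200 2.3900] k=[2 10 6 30 1]

[0.0364, 0.1818, 0.1091, 0.5455, 0.0182]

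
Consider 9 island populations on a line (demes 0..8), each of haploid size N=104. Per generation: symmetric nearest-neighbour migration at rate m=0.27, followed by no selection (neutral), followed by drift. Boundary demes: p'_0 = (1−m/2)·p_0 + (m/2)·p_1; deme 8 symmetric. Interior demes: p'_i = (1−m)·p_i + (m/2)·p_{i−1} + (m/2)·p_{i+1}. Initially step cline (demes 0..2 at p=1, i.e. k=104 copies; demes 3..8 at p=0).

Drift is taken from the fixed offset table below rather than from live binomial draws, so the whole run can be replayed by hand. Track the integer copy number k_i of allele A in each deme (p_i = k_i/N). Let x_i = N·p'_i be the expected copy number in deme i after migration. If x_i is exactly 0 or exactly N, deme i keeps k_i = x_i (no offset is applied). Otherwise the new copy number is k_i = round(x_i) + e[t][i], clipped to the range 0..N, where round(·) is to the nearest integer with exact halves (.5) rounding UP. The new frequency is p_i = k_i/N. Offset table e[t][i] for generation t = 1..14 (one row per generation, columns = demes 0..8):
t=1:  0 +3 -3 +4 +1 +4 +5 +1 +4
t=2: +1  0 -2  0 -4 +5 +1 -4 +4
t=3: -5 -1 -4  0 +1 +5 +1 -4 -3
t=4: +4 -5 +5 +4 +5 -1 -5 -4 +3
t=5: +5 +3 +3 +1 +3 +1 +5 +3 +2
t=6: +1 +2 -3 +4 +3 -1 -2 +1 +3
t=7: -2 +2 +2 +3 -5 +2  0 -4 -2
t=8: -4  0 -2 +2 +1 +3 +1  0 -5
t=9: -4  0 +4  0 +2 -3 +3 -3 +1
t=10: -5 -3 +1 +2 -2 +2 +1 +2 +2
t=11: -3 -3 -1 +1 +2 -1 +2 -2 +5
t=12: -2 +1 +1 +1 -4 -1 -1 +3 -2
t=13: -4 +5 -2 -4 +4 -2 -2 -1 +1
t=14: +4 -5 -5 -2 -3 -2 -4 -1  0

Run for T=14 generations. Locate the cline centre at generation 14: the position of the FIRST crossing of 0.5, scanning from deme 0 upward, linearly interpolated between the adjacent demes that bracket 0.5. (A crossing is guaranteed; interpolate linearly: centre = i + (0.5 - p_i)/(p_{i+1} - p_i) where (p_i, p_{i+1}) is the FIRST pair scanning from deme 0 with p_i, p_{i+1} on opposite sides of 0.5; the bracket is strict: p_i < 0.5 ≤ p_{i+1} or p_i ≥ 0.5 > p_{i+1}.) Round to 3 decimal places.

2.500

t=0: k=[104 104 104 0 0 0 0 0 0]
t=1: x=[104.0000 104.0000 89.9600 14.0400 0.0000 0.0000 0.0000 0.0000 0.0000] k=[104 104 87 18 0 0 0 0 0]
t=2: x=[104.0000 101.7050 79.9800 24.8850 2.4300 0.0000 0.0000 0.0000 0.0000] k=[104 102 78 25 0 0 0 0 0]
t=3: x=[103.7300 99.0300 74.0850 28.7800 3.3750 0.0000 0.0000 0.0000 0.0000] k=[99 98 70 29 4 0 0 0 0]
t=4: x=[98.8650 94.3550 68.2450 31.1600 6.8350 0.5400 0.0000 0.0000 0.0000] k=[103 89 73 35 12 0 0 0 0]
t=5: x=[101.1100 88.7300 70.0300 37.0250 13.4850 1.6200 0.0000 0.0000 0.0000] k=[104 92 73 38 16 3 0 0 0]
t=6: x=[102.3800 91.0550 70.8400 39.7550 17.2150 4.3500 0.4050 0.0000 0.0000] k=[103 93 68 44 20 3 0 0 0]
t=7: x=[101.6500 90.9750 68.1350 44.0000 20.9450 4.8900 0.4050 0.0000 0.0000] k=[100 93 70 47 16 7 0 0 0]
t=8: x=[99.0550 90.8400 70.0000 45.9200 18.9700 7.2700 0.9450 0.0000 0.0000] k=[95 91 68 48 20 10 2 0 0]
t=9: x=[94.4600 88.4350 68.4050 46.9200 22.4300 10.2700 2.8100 0.2700 0.0000] k=[90 88 72 47 24 7 6 0 0]
t=10: x=[89.7300 86.1100 70.7850 47.2700 24.8100 9.1600 5.3250 0.8100 0.0000] k=[85 83 72 49 23 11 6 3 0]
t=11: x=[84.7300 81.7850 70.3800 48.5950 24.8900 11.9450 6.2700 3.0000 0.4050] k=[82 79 69 50 27 11 8 1 5]
t=12: x=[81.5950 78.0550 67.7850 49.4600 27.9450 12.7550 7.4600 2.4850 4.4600] k=[80 79 69 50 24 12 6 5 2]
t=13: x=[79.8650 77.7850 67.7850 49.0550 25.8900 12.8100 6.6750 4.7300 2.4050] k=[76 83 66 45 30 11 5 4 3]
t=14: x=[76.9450 79.7600 65.4600 45.8100 29.4600 12.7550 5.6750 4.0000 3.1350] k=[81 75 60 44 26 11 2 3 3]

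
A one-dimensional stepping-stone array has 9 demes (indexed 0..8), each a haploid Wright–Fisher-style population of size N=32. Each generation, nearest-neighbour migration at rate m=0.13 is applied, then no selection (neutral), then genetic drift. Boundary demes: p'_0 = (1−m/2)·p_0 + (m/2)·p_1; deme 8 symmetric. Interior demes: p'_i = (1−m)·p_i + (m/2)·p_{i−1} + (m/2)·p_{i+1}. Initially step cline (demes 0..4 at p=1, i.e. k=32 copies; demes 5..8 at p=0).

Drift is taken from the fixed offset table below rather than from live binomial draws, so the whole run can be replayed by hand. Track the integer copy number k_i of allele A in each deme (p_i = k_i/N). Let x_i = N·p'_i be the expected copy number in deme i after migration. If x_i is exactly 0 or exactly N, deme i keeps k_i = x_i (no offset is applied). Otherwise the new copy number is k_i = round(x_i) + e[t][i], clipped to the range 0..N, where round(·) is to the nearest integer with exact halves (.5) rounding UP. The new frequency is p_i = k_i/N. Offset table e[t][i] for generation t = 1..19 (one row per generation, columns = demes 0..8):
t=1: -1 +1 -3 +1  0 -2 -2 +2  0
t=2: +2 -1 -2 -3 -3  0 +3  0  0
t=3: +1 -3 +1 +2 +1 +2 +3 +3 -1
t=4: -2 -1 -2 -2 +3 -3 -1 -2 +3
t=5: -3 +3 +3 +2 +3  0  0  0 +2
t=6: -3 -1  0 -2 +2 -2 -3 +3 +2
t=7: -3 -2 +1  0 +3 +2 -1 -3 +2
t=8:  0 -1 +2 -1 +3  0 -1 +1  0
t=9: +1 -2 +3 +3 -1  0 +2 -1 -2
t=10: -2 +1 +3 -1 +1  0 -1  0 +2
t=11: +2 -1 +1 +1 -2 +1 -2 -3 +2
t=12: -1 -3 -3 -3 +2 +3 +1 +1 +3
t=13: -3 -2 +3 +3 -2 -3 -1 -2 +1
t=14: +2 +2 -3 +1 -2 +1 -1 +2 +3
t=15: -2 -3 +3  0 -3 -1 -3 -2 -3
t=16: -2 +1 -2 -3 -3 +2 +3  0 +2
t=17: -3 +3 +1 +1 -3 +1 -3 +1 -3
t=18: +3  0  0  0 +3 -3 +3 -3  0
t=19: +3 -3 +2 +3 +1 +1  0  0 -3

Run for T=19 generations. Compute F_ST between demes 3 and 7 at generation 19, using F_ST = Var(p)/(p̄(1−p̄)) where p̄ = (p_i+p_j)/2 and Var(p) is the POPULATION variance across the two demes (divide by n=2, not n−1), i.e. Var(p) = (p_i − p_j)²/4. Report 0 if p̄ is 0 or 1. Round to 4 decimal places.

0.8286

t=0: k=[32 32 32 32 32 0 0 0 0]
t=1: x=[32.0000 32.0000 32.0000 32.0000 29.9200 2.0800 0.0000 0.0000 0.0000] k=[32 32 32 32 30 0 0 0 0]
t=2: x=[32.0000 32.0000 32.0000 31.8700 28.1800 1.9500 0.0000 0.0000 0.0000] k=[32 32 32 29 25 2 0 0 0]
t=3: x=[32.0000 32.0000 31.8050 28.9350 23.7650 3.3650 0.1300 0.0000 0.0000] k=[32 32 32 31 25 5 3 0 0]
t=4: x=[32.0000 32.0000 31.9350 30.6750 24.0900 6.1700 2.9350 0.1950 0.0000] k=[32 32 30 29 27 3 2 0 0]
t=5: x=[32.0000 31.8700 30.0650 28.9350 25.5700 4.4950 1.9350 0.1300 0.0000] k=[32 32 32 31 29 4 2 0 0]
t=6: x=[32.0000 32.0000 31.9350 30.9350 27.5050 5.4950 2.0000 0.1300 0.0000] k=[32 32 32 29 30 3 0 3 0]
t=7: x=[32.0000 32.0000 31.8050 29.2600 28.1800 4.5600 0.3900 2.6100 0.1950] k=[32 32 32 29 31 7 0 0 2]
t=8: x=[32.0000 32.0000 31.8050 29.3250 29.3100 8.1050 0.4550 0.1300 1.8700] k=[32 32 32 28 32 8 0 1 2]
t=9: x=[32.0000 32.0000 31.7400 28.5200 30.1800 9.0400 0.5850 1.0000 1.9350] k=[32 32 32 32 29 9 3 0 0]
t=10: x=[32.0000 32.0000 32.0000 31.8050 27.8950 9.9100 3.1950 0.1950 0.0000] k=[32 32 32 31 29 10 2 0 0]
t=11: x=[32.0000 32.0000 31.9350 30.9350 27.8950 10.7150 2.3900 0.1300 0.0000] k=[32 32 32 32 26 12 0 0 0]
t=12: x=[32.0000 32.0000 32.0000 31.6100 25.4800 12.1300 0.7800 0.0000 0.0000] k=[32 32 32 29 27 15 2 0 0]
t=13: x=[32.0000 32.0000 31.8050 29.0650 26.3500 14.9350 2.7150 0.1300 0.0000] k=[32 32 32 32 24 12 2 0 0]
t=14: x=[32.0000 32.0000 32.0000 31.4800 23.7400 12.1300 2.5200 0.1300 0.0000] k=[32 32 32 32 22 13 2 2 0]
t=15: x=[32.0000 32.0000 32.0000 31.3500 22.0650 12.8700 2.7150 1.8700 0.1300] k=[32 32 32 31 19 12 0 0 0]
t=16: x=[32.0000 32.0000 31.9350 30.2850 19.3250 11.6750 0.7800 0.0000 0.0000] k=[32 32 30 27 16 14 4 0 0]
t=17: x=[32.0000 31.8700 29.9350 26.4800 16.5850 13.4800 4.3900 0.2600 0.0000] k=[32 32 31 27 14 14 1 1 0]
t=18: x=[32.0000 31.9350 30.8050 26.4150 14.8450 13.1550 1.8450 0.9350 0.0650] k=[32 32 31 26 18 10 5 0 0]
t=19: x=[32.0000 31.9350 30.7400 25.8050 18.0000 10.1950 5.0000 0.3250 0.0000] k=[32 29 32 29 19 11 5 0 0]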